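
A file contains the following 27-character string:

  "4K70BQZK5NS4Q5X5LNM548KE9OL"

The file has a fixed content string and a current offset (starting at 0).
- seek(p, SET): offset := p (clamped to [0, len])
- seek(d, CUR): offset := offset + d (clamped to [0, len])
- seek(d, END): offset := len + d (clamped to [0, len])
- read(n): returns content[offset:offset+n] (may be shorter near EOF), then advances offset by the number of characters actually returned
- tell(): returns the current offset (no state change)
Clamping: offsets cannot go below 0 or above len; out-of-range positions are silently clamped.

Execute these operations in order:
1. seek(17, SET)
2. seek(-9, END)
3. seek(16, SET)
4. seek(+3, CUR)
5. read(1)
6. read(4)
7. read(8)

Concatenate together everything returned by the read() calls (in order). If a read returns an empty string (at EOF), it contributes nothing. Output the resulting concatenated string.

Answer: 548KE9OL

Derivation:
After 1 (seek(17, SET)): offset=17
After 2 (seek(-9, END)): offset=18
After 3 (seek(16, SET)): offset=16
After 4 (seek(+3, CUR)): offset=19
After 5 (read(1)): returned '5', offset=20
After 6 (read(4)): returned '48KE', offset=24
After 7 (read(8)): returned '9OL', offset=27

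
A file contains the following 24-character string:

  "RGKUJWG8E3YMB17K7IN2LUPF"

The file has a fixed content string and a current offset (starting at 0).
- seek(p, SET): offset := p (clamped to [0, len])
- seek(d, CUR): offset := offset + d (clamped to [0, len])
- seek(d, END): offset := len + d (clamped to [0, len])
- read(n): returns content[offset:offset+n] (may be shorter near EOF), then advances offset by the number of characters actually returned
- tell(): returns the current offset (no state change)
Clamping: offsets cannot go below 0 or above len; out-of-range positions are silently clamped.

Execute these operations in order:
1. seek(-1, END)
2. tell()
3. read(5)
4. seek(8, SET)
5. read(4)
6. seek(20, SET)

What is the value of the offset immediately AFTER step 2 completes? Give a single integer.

Answer: 23

Derivation:
After 1 (seek(-1, END)): offset=23
After 2 (tell()): offset=23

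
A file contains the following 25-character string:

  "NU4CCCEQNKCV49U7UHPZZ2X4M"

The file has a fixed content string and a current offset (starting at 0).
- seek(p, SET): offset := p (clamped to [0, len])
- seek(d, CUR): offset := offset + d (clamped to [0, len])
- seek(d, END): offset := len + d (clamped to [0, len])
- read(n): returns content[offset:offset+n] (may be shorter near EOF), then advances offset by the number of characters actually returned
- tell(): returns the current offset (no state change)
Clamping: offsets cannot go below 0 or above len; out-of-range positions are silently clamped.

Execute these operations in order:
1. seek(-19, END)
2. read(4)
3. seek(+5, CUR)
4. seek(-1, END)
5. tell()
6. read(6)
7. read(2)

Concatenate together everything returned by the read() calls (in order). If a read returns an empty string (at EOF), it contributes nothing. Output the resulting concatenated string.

After 1 (seek(-19, END)): offset=6
After 2 (read(4)): returned 'EQNK', offset=10
After 3 (seek(+5, CUR)): offset=15
After 4 (seek(-1, END)): offset=24
After 5 (tell()): offset=24
After 6 (read(6)): returned 'M', offset=25
After 7 (read(2)): returned '', offset=25

Answer: EQNKM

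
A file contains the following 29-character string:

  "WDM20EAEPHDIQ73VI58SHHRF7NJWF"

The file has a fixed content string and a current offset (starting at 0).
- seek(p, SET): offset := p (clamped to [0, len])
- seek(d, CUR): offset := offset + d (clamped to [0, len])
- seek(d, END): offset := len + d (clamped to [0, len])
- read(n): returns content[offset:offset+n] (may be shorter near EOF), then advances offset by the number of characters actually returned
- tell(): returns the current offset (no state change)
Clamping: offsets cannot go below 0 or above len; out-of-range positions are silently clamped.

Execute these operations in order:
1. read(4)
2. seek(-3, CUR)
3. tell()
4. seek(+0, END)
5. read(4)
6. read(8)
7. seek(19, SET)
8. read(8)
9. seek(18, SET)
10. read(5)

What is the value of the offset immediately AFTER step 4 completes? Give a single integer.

After 1 (read(4)): returned 'WDM2', offset=4
After 2 (seek(-3, CUR)): offset=1
After 3 (tell()): offset=1
After 4 (seek(+0, END)): offset=29

Answer: 29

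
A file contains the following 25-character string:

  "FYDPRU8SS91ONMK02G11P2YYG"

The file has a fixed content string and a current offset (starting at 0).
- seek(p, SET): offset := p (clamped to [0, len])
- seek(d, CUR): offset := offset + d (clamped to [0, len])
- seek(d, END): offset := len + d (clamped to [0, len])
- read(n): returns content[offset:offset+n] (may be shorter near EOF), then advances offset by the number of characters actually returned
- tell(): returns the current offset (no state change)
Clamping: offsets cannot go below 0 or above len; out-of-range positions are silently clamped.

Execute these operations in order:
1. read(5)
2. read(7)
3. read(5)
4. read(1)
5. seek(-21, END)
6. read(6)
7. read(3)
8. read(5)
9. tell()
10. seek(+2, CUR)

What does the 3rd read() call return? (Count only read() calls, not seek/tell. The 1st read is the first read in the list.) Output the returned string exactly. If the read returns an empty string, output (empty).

After 1 (read(5)): returned 'FYDPR', offset=5
After 2 (read(7)): returned 'U8SS91O', offset=12
After 3 (read(5)): returned 'NMK02', offset=17
After 4 (read(1)): returned 'G', offset=18
After 5 (seek(-21, END)): offset=4
After 6 (read(6)): returned 'RU8SS9', offset=10
After 7 (read(3)): returned '1ON', offset=13
After 8 (read(5)): returned 'MK02G', offset=18
After 9 (tell()): offset=18
After 10 (seek(+2, CUR)): offset=20

Answer: NMK02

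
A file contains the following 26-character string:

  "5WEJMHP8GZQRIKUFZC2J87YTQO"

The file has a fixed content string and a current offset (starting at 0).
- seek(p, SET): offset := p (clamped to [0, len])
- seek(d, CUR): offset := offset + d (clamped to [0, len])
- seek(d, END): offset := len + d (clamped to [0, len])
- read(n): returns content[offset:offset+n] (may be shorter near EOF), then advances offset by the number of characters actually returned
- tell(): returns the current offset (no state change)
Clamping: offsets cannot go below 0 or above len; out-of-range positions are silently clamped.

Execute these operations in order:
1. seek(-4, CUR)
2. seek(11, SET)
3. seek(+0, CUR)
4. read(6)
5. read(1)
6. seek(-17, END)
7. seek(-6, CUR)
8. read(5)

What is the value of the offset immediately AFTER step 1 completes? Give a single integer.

Answer: 0

Derivation:
After 1 (seek(-4, CUR)): offset=0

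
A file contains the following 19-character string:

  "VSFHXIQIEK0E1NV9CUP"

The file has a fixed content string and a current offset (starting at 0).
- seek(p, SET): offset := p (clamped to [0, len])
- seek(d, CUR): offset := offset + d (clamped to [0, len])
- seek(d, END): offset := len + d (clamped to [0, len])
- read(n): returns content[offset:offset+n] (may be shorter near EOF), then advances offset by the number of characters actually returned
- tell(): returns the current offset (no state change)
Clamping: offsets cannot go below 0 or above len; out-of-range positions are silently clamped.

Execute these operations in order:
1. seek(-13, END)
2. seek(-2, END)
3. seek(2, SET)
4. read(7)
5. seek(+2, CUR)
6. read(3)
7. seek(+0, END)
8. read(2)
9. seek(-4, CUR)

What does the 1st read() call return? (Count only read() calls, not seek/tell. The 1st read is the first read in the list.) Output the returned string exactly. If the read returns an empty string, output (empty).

After 1 (seek(-13, END)): offset=6
After 2 (seek(-2, END)): offset=17
After 3 (seek(2, SET)): offset=2
After 4 (read(7)): returned 'FHXIQIE', offset=9
After 5 (seek(+2, CUR)): offset=11
After 6 (read(3)): returned 'E1N', offset=14
After 7 (seek(+0, END)): offset=19
After 8 (read(2)): returned '', offset=19
After 9 (seek(-4, CUR)): offset=15

Answer: FHXIQIE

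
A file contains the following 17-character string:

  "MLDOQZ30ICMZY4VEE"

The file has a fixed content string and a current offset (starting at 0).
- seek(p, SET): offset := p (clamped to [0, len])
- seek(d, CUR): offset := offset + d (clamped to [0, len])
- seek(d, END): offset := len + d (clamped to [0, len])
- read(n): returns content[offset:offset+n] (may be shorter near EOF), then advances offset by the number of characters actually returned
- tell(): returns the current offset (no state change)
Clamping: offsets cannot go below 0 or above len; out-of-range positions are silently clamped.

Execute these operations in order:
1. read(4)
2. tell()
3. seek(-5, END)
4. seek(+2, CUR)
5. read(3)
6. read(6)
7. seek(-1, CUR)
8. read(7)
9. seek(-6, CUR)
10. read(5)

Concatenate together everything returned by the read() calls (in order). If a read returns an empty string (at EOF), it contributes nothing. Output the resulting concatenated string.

Answer: MLDOVEEEZY4VE

Derivation:
After 1 (read(4)): returned 'MLDO', offset=4
After 2 (tell()): offset=4
After 3 (seek(-5, END)): offset=12
After 4 (seek(+2, CUR)): offset=14
After 5 (read(3)): returned 'VEE', offset=17
After 6 (read(6)): returned '', offset=17
After 7 (seek(-1, CUR)): offset=16
After 8 (read(7)): returned 'E', offset=17
After 9 (seek(-6, CUR)): offset=11
After 10 (read(5)): returned 'ZY4VE', offset=16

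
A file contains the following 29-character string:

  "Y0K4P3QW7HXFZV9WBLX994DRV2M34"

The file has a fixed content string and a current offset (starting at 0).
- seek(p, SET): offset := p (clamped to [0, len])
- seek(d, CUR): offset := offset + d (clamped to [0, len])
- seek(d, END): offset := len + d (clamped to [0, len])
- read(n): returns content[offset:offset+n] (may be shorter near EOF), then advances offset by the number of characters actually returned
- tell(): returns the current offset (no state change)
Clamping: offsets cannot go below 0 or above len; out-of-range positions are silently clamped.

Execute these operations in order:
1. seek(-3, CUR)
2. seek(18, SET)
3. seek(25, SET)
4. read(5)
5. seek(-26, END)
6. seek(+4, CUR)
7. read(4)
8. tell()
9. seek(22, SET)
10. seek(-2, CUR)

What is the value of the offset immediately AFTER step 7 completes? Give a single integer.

After 1 (seek(-3, CUR)): offset=0
After 2 (seek(18, SET)): offset=18
After 3 (seek(25, SET)): offset=25
After 4 (read(5)): returned '2M34', offset=29
After 5 (seek(-26, END)): offset=3
After 6 (seek(+4, CUR)): offset=7
After 7 (read(4)): returned 'W7HX', offset=11

Answer: 11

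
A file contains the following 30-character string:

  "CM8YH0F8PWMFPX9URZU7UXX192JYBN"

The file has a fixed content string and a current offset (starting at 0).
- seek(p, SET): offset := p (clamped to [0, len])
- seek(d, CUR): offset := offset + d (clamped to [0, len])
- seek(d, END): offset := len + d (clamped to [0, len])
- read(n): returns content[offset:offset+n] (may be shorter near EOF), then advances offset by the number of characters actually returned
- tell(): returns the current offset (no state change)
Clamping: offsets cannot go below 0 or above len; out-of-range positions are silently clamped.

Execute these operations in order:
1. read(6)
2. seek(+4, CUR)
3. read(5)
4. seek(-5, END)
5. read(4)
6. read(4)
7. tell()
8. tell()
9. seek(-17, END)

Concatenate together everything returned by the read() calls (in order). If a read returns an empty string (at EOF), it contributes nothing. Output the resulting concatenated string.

After 1 (read(6)): returned 'CM8YH0', offset=6
After 2 (seek(+4, CUR)): offset=10
After 3 (read(5)): returned 'MFPX9', offset=15
After 4 (seek(-5, END)): offset=25
After 5 (read(4)): returned '2JYB', offset=29
After 6 (read(4)): returned 'N', offset=30
After 7 (tell()): offset=30
After 8 (tell()): offset=30
After 9 (seek(-17, END)): offset=13

Answer: CM8YH0MFPX92JYBN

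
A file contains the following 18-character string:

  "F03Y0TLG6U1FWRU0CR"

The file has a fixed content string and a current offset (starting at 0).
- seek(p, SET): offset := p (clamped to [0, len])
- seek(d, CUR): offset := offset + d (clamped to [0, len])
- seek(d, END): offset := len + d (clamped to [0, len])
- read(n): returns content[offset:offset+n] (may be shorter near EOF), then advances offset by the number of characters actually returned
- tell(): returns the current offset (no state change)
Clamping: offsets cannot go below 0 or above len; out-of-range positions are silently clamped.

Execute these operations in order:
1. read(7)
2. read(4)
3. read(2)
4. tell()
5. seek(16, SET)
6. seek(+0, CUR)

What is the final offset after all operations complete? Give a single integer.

After 1 (read(7)): returned 'F03Y0TL', offset=7
After 2 (read(4)): returned 'G6U1', offset=11
After 3 (read(2)): returned 'FW', offset=13
After 4 (tell()): offset=13
After 5 (seek(16, SET)): offset=16
After 6 (seek(+0, CUR)): offset=16

Answer: 16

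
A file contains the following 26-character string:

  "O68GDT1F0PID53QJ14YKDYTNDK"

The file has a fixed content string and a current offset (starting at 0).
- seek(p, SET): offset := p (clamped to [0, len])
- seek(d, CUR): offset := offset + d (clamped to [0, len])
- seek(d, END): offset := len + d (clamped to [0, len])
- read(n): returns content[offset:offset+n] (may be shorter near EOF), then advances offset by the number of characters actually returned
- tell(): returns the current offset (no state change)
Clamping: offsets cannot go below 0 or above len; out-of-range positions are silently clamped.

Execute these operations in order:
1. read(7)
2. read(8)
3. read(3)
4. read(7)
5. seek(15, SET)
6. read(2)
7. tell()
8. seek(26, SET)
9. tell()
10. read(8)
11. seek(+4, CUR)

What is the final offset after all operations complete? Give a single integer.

After 1 (read(7)): returned 'O68GDT1', offset=7
After 2 (read(8)): returned 'F0PID53Q', offset=15
After 3 (read(3)): returned 'J14', offset=18
After 4 (read(7)): returned 'YKDYTND', offset=25
After 5 (seek(15, SET)): offset=15
After 6 (read(2)): returned 'J1', offset=17
After 7 (tell()): offset=17
After 8 (seek(26, SET)): offset=26
After 9 (tell()): offset=26
After 10 (read(8)): returned '', offset=26
After 11 (seek(+4, CUR)): offset=26

Answer: 26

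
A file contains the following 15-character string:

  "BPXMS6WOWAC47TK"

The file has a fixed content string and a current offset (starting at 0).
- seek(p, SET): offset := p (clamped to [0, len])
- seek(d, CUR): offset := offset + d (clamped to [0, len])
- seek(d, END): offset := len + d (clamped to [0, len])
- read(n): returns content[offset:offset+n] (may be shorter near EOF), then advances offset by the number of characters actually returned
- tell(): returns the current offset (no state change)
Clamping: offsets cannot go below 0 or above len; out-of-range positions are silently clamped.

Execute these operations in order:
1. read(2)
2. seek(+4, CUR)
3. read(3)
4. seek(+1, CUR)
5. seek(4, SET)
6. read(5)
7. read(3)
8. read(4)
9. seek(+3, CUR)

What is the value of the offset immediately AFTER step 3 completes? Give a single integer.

Answer: 9

Derivation:
After 1 (read(2)): returned 'BP', offset=2
After 2 (seek(+4, CUR)): offset=6
After 3 (read(3)): returned 'WOW', offset=9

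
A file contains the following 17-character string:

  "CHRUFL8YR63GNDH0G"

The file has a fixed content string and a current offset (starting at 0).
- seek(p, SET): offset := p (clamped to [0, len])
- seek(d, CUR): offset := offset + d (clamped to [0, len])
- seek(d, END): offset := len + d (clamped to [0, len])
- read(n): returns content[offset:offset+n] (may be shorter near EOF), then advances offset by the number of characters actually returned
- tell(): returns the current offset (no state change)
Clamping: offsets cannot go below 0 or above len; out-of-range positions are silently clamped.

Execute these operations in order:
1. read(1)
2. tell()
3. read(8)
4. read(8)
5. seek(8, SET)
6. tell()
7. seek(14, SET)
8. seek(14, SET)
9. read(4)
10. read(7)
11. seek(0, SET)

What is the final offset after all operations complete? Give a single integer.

Answer: 0

Derivation:
After 1 (read(1)): returned 'C', offset=1
After 2 (tell()): offset=1
After 3 (read(8)): returned 'HRUFL8YR', offset=9
After 4 (read(8)): returned '63GNDH0G', offset=17
After 5 (seek(8, SET)): offset=8
After 6 (tell()): offset=8
After 7 (seek(14, SET)): offset=14
After 8 (seek(14, SET)): offset=14
After 9 (read(4)): returned 'H0G', offset=17
After 10 (read(7)): returned '', offset=17
After 11 (seek(0, SET)): offset=0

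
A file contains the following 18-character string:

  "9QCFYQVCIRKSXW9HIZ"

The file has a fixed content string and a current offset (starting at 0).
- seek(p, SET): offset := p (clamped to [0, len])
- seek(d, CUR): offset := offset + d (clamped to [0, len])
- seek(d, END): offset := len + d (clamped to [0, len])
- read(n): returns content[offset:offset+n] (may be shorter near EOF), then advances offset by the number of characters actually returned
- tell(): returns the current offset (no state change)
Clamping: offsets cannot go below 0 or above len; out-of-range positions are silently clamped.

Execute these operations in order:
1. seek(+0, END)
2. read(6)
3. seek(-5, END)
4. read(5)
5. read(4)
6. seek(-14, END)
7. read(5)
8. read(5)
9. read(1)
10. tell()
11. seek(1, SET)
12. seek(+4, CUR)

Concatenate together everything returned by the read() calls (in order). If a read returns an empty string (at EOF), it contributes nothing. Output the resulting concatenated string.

Answer: W9HIZYQVCIRKSXW9

Derivation:
After 1 (seek(+0, END)): offset=18
After 2 (read(6)): returned '', offset=18
After 3 (seek(-5, END)): offset=13
After 4 (read(5)): returned 'W9HIZ', offset=18
After 5 (read(4)): returned '', offset=18
After 6 (seek(-14, END)): offset=4
After 7 (read(5)): returned 'YQVCI', offset=9
After 8 (read(5)): returned 'RKSXW', offset=14
After 9 (read(1)): returned '9', offset=15
After 10 (tell()): offset=15
After 11 (seek(1, SET)): offset=1
After 12 (seek(+4, CUR)): offset=5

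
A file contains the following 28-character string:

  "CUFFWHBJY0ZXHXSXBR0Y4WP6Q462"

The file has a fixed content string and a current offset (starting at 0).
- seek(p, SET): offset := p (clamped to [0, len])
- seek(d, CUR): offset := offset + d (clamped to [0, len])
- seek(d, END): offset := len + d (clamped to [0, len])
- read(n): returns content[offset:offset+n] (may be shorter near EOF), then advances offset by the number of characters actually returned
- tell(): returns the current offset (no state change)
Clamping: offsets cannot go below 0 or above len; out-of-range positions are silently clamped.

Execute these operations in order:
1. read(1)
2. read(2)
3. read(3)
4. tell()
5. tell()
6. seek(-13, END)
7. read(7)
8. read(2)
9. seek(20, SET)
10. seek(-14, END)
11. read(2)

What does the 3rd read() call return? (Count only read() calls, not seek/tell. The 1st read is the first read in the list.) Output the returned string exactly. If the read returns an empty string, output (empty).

Answer: FWH

Derivation:
After 1 (read(1)): returned 'C', offset=1
After 2 (read(2)): returned 'UF', offset=3
After 3 (read(3)): returned 'FWH', offset=6
After 4 (tell()): offset=6
After 5 (tell()): offset=6
After 6 (seek(-13, END)): offset=15
After 7 (read(7)): returned 'XBR0Y4W', offset=22
After 8 (read(2)): returned 'P6', offset=24
After 9 (seek(20, SET)): offset=20
After 10 (seek(-14, END)): offset=14
After 11 (read(2)): returned 'SX', offset=16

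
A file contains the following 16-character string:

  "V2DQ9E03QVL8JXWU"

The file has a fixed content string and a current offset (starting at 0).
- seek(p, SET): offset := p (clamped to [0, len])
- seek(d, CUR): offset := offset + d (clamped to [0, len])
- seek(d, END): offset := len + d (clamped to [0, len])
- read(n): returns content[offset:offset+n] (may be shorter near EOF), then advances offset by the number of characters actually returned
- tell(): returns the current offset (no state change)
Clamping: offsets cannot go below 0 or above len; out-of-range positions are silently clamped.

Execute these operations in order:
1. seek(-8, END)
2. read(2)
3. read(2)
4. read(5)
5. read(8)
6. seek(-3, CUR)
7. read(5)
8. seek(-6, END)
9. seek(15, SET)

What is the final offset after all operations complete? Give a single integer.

Answer: 15

Derivation:
After 1 (seek(-8, END)): offset=8
After 2 (read(2)): returned 'QV', offset=10
After 3 (read(2)): returned 'L8', offset=12
After 4 (read(5)): returned 'JXWU', offset=16
After 5 (read(8)): returned '', offset=16
After 6 (seek(-3, CUR)): offset=13
After 7 (read(5)): returned 'XWU', offset=16
After 8 (seek(-6, END)): offset=10
After 9 (seek(15, SET)): offset=15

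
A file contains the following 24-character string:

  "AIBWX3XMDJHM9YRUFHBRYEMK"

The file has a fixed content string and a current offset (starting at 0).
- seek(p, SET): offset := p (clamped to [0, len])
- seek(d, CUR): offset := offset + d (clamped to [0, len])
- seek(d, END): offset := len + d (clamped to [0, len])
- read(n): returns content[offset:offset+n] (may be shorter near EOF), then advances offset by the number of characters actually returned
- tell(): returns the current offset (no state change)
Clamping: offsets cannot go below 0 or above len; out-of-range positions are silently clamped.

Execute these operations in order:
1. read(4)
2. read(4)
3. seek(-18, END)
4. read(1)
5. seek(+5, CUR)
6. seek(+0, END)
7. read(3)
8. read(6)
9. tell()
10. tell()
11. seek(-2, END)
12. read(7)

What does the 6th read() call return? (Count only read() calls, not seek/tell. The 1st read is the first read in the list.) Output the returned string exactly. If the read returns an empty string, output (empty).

Answer: MK

Derivation:
After 1 (read(4)): returned 'AIBW', offset=4
After 2 (read(4)): returned 'X3XM', offset=8
After 3 (seek(-18, END)): offset=6
After 4 (read(1)): returned 'X', offset=7
After 5 (seek(+5, CUR)): offset=12
After 6 (seek(+0, END)): offset=24
After 7 (read(3)): returned '', offset=24
After 8 (read(6)): returned '', offset=24
After 9 (tell()): offset=24
After 10 (tell()): offset=24
After 11 (seek(-2, END)): offset=22
After 12 (read(7)): returned 'MK', offset=24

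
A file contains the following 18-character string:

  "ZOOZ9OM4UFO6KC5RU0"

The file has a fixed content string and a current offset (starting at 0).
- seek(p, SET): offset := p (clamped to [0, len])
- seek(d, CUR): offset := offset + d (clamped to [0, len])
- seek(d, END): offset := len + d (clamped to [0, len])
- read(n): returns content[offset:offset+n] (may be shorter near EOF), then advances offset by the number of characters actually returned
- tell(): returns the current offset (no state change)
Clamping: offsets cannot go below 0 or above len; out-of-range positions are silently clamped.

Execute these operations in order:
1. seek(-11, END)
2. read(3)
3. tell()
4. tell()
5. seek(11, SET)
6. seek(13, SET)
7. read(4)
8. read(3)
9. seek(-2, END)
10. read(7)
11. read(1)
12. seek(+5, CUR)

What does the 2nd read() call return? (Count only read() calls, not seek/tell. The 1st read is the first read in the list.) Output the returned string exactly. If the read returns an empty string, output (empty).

Answer: C5RU

Derivation:
After 1 (seek(-11, END)): offset=7
After 2 (read(3)): returned '4UF', offset=10
After 3 (tell()): offset=10
After 4 (tell()): offset=10
After 5 (seek(11, SET)): offset=11
After 6 (seek(13, SET)): offset=13
After 7 (read(4)): returned 'C5RU', offset=17
After 8 (read(3)): returned '0', offset=18
After 9 (seek(-2, END)): offset=16
After 10 (read(7)): returned 'U0', offset=18
After 11 (read(1)): returned '', offset=18
After 12 (seek(+5, CUR)): offset=18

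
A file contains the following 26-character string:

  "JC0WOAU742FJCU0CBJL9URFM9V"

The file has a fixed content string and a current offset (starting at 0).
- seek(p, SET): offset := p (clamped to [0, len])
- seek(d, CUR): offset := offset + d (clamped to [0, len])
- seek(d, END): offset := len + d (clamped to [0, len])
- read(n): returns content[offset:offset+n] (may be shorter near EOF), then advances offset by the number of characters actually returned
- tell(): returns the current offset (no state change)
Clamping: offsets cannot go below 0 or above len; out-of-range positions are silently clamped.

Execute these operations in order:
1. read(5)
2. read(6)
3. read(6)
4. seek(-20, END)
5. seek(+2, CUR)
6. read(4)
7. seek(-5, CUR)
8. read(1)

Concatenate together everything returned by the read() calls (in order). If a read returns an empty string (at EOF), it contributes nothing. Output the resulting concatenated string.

Answer: JC0WOAU742FJCU0CB42FJ7

Derivation:
After 1 (read(5)): returned 'JC0WO', offset=5
After 2 (read(6)): returned 'AU742F', offset=11
After 3 (read(6)): returned 'JCU0CB', offset=17
After 4 (seek(-20, END)): offset=6
After 5 (seek(+2, CUR)): offset=8
After 6 (read(4)): returned '42FJ', offset=12
After 7 (seek(-5, CUR)): offset=7
After 8 (read(1)): returned '7', offset=8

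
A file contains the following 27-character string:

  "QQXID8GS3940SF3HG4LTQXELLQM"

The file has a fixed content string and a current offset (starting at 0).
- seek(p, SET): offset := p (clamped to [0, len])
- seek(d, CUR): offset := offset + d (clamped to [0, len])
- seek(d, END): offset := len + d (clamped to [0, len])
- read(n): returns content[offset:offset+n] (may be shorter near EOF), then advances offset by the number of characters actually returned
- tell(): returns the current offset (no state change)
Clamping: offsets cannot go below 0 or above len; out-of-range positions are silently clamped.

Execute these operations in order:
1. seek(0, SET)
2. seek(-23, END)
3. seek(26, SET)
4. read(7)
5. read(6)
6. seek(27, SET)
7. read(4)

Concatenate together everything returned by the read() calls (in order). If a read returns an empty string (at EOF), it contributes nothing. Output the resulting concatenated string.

After 1 (seek(0, SET)): offset=0
After 2 (seek(-23, END)): offset=4
After 3 (seek(26, SET)): offset=26
After 4 (read(7)): returned 'M', offset=27
After 5 (read(6)): returned '', offset=27
After 6 (seek(27, SET)): offset=27
After 7 (read(4)): returned '', offset=27

Answer: M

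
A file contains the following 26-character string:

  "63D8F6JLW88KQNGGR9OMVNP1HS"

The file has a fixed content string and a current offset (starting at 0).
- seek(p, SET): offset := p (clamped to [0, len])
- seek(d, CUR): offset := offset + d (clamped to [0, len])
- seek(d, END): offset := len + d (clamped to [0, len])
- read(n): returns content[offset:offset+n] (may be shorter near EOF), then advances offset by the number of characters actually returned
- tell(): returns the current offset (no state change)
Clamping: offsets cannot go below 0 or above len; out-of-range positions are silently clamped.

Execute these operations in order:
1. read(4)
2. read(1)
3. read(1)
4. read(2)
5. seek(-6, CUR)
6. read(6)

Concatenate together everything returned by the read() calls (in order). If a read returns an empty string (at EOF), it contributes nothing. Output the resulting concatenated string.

Answer: 63D8F6JLD8F6JL

Derivation:
After 1 (read(4)): returned '63D8', offset=4
After 2 (read(1)): returned 'F', offset=5
After 3 (read(1)): returned '6', offset=6
After 4 (read(2)): returned 'JL', offset=8
After 5 (seek(-6, CUR)): offset=2
After 6 (read(6)): returned 'D8F6JL', offset=8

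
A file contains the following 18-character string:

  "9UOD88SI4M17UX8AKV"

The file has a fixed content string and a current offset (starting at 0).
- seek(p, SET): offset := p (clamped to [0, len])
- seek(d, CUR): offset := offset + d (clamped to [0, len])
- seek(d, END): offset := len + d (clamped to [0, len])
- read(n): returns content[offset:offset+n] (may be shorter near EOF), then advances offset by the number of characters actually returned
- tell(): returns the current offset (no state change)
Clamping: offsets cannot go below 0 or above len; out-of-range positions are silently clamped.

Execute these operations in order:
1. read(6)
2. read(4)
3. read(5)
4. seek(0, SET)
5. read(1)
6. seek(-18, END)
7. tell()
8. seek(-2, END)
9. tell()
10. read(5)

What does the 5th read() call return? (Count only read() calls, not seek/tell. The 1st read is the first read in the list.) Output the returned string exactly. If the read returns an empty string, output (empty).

Answer: KV

Derivation:
After 1 (read(6)): returned '9UOD88', offset=6
After 2 (read(4)): returned 'SI4M', offset=10
After 3 (read(5)): returned '17UX8', offset=15
After 4 (seek(0, SET)): offset=0
After 5 (read(1)): returned '9', offset=1
After 6 (seek(-18, END)): offset=0
After 7 (tell()): offset=0
After 8 (seek(-2, END)): offset=16
After 9 (tell()): offset=16
After 10 (read(5)): returned 'KV', offset=18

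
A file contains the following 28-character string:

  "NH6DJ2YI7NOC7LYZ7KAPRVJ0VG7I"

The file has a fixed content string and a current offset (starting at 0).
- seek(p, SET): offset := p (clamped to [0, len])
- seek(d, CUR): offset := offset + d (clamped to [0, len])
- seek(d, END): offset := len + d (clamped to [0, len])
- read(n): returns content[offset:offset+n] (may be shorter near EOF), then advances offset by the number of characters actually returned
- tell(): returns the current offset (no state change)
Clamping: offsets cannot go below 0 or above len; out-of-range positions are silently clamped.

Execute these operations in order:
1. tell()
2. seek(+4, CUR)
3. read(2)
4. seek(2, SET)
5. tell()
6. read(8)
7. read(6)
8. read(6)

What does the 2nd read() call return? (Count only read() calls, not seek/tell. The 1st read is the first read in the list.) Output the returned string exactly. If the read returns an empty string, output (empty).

After 1 (tell()): offset=0
After 2 (seek(+4, CUR)): offset=4
After 3 (read(2)): returned 'J2', offset=6
After 4 (seek(2, SET)): offset=2
After 5 (tell()): offset=2
After 6 (read(8)): returned '6DJ2YI7N', offset=10
After 7 (read(6)): returned 'OC7LYZ', offset=16
After 8 (read(6)): returned '7KAPRV', offset=22

Answer: 6DJ2YI7N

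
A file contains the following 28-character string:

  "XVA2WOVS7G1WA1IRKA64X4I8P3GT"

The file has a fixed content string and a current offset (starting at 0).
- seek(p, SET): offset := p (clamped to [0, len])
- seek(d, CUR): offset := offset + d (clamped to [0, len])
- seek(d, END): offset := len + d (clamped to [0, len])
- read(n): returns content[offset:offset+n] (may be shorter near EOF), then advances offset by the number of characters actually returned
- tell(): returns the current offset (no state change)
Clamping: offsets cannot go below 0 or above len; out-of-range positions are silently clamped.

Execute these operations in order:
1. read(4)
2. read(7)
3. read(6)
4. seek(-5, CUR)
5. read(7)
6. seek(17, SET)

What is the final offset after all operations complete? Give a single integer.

Answer: 17

Derivation:
After 1 (read(4)): returned 'XVA2', offset=4
After 2 (read(7)): returned 'WOVS7G1', offset=11
After 3 (read(6)): returned 'WA1IRK', offset=17
After 4 (seek(-5, CUR)): offset=12
After 5 (read(7)): returned 'A1IRKA6', offset=19
After 6 (seek(17, SET)): offset=17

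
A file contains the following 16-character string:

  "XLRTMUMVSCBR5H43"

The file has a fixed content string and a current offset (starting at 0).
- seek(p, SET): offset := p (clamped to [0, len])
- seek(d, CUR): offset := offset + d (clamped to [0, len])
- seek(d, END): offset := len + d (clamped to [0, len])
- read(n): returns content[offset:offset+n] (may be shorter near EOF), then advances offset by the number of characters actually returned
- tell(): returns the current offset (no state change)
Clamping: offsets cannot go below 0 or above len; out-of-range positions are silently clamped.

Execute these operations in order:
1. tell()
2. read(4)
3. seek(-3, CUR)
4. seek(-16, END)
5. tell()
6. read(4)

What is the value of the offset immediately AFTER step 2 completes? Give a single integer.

After 1 (tell()): offset=0
After 2 (read(4)): returned 'XLRT', offset=4

Answer: 4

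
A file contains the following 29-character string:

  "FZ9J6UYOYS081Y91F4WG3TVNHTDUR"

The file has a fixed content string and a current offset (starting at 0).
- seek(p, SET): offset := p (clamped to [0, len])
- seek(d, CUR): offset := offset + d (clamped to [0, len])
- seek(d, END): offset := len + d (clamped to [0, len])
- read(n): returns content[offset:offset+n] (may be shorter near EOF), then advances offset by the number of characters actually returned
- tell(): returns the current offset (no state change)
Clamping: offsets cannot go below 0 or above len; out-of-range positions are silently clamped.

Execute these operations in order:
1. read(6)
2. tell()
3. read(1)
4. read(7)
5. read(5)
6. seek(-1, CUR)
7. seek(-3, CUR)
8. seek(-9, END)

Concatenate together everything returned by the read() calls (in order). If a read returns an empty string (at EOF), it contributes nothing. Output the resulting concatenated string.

Answer: FZ9J6UYOYS081Y91F4W

Derivation:
After 1 (read(6)): returned 'FZ9J6U', offset=6
After 2 (tell()): offset=6
After 3 (read(1)): returned 'Y', offset=7
After 4 (read(7)): returned 'OYS081Y', offset=14
After 5 (read(5)): returned '91F4W', offset=19
After 6 (seek(-1, CUR)): offset=18
After 7 (seek(-3, CUR)): offset=15
After 8 (seek(-9, END)): offset=20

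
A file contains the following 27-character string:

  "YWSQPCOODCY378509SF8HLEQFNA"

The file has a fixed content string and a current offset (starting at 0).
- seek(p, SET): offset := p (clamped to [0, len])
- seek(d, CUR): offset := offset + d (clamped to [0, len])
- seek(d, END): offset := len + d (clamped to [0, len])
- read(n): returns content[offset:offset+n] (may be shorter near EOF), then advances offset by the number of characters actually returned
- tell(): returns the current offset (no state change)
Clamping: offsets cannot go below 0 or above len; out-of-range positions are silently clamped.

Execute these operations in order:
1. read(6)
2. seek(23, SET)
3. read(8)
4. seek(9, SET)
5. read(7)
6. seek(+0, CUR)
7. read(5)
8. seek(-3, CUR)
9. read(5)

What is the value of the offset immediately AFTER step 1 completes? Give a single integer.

After 1 (read(6)): returned 'YWSQPC', offset=6

Answer: 6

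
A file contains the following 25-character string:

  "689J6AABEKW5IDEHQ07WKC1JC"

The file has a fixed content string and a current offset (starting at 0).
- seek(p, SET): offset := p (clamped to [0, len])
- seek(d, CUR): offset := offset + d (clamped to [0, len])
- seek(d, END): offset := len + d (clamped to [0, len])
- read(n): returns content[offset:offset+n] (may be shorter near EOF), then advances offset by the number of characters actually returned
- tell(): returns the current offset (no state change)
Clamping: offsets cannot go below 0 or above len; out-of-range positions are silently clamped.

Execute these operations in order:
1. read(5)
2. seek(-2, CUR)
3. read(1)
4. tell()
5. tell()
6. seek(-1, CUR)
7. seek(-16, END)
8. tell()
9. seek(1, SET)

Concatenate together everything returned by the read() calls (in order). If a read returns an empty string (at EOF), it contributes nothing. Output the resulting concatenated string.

After 1 (read(5)): returned '689J6', offset=5
After 2 (seek(-2, CUR)): offset=3
After 3 (read(1)): returned 'J', offset=4
After 4 (tell()): offset=4
After 5 (tell()): offset=4
After 6 (seek(-1, CUR)): offset=3
After 7 (seek(-16, END)): offset=9
After 8 (tell()): offset=9
After 9 (seek(1, SET)): offset=1

Answer: 689J6J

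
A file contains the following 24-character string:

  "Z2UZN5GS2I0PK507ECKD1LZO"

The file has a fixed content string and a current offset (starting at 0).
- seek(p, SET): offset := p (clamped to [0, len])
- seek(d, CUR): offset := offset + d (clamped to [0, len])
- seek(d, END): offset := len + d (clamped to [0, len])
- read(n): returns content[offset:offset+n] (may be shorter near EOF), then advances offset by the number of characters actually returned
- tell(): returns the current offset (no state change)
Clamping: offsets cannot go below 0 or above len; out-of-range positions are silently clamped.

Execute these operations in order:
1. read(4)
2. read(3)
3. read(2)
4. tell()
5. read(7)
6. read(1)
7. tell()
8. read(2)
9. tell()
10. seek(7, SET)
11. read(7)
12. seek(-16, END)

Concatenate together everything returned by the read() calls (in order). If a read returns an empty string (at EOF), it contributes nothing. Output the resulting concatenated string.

Answer: Z2UZN5GS2I0PK507ECKS2I0PK5

Derivation:
After 1 (read(4)): returned 'Z2UZ', offset=4
After 2 (read(3)): returned 'N5G', offset=7
After 3 (read(2)): returned 'S2', offset=9
After 4 (tell()): offset=9
After 5 (read(7)): returned 'I0PK507', offset=16
After 6 (read(1)): returned 'E', offset=17
After 7 (tell()): offset=17
After 8 (read(2)): returned 'CK', offset=19
After 9 (tell()): offset=19
After 10 (seek(7, SET)): offset=7
After 11 (read(7)): returned 'S2I0PK5', offset=14
After 12 (seek(-16, END)): offset=8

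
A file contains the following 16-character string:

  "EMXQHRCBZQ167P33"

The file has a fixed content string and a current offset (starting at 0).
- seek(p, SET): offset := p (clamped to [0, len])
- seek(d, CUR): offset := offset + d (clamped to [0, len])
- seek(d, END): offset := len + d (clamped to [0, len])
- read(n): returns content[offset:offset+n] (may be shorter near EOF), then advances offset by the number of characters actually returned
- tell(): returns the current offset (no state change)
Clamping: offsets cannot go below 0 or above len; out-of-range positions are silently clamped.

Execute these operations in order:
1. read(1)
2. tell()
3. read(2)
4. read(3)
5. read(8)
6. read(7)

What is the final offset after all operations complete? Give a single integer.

Answer: 16

Derivation:
After 1 (read(1)): returned 'E', offset=1
After 2 (tell()): offset=1
After 3 (read(2)): returned 'MX', offset=3
After 4 (read(3)): returned 'QHR', offset=6
After 5 (read(8)): returned 'CBZQ167P', offset=14
After 6 (read(7)): returned '33', offset=16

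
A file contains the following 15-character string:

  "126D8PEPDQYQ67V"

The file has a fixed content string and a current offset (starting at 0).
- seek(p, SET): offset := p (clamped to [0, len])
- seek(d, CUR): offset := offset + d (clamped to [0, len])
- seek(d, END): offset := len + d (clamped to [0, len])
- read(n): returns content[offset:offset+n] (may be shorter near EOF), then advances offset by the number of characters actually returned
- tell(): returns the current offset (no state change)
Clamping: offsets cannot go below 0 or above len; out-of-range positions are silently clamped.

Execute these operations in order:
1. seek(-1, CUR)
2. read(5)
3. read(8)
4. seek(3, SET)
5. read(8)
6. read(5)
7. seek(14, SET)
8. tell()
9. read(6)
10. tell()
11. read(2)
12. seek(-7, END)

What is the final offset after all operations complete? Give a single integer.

Answer: 8

Derivation:
After 1 (seek(-1, CUR)): offset=0
After 2 (read(5)): returned '126D8', offset=5
After 3 (read(8)): returned 'PEPDQYQ6', offset=13
After 4 (seek(3, SET)): offset=3
After 5 (read(8)): returned 'D8PEPDQY', offset=11
After 6 (read(5)): returned 'Q67V', offset=15
After 7 (seek(14, SET)): offset=14
After 8 (tell()): offset=14
After 9 (read(6)): returned 'V', offset=15
After 10 (tell()): offset=15
After 11 (read(2)): returned '', offset=15
After 12 (seek(-7, END)): offset=8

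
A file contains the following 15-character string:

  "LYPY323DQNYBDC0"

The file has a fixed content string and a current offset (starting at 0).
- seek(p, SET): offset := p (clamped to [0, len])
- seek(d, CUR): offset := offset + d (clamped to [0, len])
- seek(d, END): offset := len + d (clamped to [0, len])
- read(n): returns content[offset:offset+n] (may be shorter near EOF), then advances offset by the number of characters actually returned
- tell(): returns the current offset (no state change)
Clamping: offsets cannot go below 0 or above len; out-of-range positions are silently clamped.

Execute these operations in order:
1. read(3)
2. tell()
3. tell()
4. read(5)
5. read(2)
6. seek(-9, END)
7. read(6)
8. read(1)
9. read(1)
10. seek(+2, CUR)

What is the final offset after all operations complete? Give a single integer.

After 1 (read(3)): returned 'LYP', offset=3
After 2 (tell()): offset=3
After 3 (tell()): offset=3
After 4 (read(5)): returned 'Y323D', offset=8
After 5 (read(2)): returned 'QN', offset=10
After 6 (seek(-9, END)): offset=6
After 7 (read(6)): returned '3DQNYB', offset=12
After 8 (read(1)): returned 'D', offset=13
After 9 (read(1)): returned 'C', offset=14
After 10 (seek(+2, CUR)): offset=15

Answer: 15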